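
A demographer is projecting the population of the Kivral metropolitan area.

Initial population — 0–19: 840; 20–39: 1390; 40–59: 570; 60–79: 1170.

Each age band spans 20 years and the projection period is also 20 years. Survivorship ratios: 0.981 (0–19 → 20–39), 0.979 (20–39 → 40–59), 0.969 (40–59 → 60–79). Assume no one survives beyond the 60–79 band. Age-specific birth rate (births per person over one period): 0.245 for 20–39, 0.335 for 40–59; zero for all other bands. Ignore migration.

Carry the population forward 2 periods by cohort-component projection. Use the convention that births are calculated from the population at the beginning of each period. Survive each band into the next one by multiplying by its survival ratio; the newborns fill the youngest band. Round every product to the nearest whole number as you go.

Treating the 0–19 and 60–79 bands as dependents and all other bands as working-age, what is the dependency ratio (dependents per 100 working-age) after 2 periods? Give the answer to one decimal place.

148.8

(Groups numbered youngest = 1 to oldest = 4.)
Period 1:
Births: 1390 * 0.245 = 341, 570 * 0.335 = 191 → total 532
Group 2: 840 * 0.981 = 824
Group 3: 1390 * 0.979 = 1361
Group 4: 570 * 0.969 = 552
Giving 532 / 824 / 1361 / 552.
Period 2:
Births: 824 * 0.245 = 202, 1361 * 0.335 = 456 → total 658
Group 2: 532 * 0.981 = 522
Group 3: 824 * 0.979 = 807
Group 4: 1361 * 0.969 = 1319
Giving 658 / 522 / 807 / 1319.
Dependents (band 0–19 + band 60–79) = 658 + 1319 = 1977; working-age = 1329; ratio = 1977/1329 × 100 = 148.8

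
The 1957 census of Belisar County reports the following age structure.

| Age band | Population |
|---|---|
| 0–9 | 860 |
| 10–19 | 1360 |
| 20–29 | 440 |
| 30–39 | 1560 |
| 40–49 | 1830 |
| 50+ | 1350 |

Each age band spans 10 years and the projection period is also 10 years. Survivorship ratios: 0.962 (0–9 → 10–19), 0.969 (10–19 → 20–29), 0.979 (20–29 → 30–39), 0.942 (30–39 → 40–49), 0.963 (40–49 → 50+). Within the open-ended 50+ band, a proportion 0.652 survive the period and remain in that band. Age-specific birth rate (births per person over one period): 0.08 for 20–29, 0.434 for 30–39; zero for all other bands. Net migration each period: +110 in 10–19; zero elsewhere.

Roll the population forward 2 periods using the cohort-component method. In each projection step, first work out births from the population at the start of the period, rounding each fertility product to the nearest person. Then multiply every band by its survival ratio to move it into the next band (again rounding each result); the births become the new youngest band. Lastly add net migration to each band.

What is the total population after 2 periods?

Let band 1 be 0–9 through band 6 = 50+.
Period 1.
Births: 440 * 0.08 = 35 ; 1560 * 0.434 = 677 → total 712
Band 2: 860 * 0.962 = 827
Band 3: 1360 * 0.969 = 1318
Band 4: 440 * 0.979 = 431
Band 5: 1560 * 0.942 = 1470
Band 6: 1830 * 0.963 + 1350 * 0.652 = 1762 + 880 = 2642
Net migration: Band 2 + 110 → 937
Population now: 0–9=712, 10–19=937, 20–29=1318, 30–39=431, 40–49=1470, 50+=2642
Period 2.
Births: 1318 * 0.08 = 105 ; 431 * 0.434 = 187 → total 292
Band 2: 712 * 0.962 = 685
Band 3: 937 * 0.969 = 908
Band 4: 1318 * 0.979 = 1290
Band 5: 431 * 0.942 = 406
Band 6: 1470 * 0.963 + 2642 * 0.652 = 1416 + 1723 = 3139
Net migration: Band 2 + 110 → 795
Population now: 0–9=292, 10–19=795, 20–29=908, 30–39=1290, 40–49=406, 50+=3139
Total after period 2: 292 + 795 + 908 + 1290 + 406 + 3139 = 6830

6830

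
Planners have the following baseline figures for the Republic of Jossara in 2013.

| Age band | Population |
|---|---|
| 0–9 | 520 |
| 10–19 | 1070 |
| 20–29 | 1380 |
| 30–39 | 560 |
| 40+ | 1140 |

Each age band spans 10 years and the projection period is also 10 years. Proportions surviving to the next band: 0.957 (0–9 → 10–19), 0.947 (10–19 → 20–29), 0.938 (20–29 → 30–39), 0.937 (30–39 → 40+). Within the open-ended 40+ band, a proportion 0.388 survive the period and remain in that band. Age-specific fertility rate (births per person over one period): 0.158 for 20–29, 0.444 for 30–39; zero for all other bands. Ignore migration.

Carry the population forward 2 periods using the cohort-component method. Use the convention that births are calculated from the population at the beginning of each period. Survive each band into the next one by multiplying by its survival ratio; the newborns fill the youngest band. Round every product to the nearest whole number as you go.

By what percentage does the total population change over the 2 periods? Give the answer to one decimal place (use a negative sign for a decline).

Call the bands 1 to 5, youngest first.
— Period 1 —
Births: 1380 × 0.158 = 218, 560 × 0.444 = 249 → total 467
Band 2: 520 × 0.957 = 498
Band 3: 1070 × 0.947 = 1013
Band 4: 1380 × 0.938 = 1294
Band 5: 560 × 0.937 + 1140 × 0.388 = 525 + 442 = 967
Giving 467 / 498 / 1013 / 1294 / 967.
— Period 2 —
Births: 1013 × 0.158 = 160, 1294 × 0.444 = 575 → total 735
Band 2: 467 × 0.957 = 447
Band 3: 498 × 0.947 = 472
Band 4: 1013 × 0.938 = 950
Band 5: 1294 × 0.937 + 967 × 0.388 = 1212 + 375 = 1587
Giving 735 / 447 / 472 / 950 / 1587.
Total: 4670 → 4191; change = -479; percentage change = -10.3%

-10.3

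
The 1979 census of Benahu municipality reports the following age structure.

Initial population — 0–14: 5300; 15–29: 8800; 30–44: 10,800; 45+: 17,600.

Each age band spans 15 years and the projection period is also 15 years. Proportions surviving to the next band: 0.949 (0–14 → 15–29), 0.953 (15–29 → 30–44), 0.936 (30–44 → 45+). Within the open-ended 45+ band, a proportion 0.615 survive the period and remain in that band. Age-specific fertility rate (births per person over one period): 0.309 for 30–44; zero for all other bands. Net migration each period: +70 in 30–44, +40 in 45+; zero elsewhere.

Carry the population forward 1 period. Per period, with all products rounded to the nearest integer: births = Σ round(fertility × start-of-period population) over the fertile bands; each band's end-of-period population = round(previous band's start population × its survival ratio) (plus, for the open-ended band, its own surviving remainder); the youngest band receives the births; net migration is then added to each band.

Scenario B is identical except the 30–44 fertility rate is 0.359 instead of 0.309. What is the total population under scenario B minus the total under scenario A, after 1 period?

After projecting period 1:
Births: 10800 × 0.309 = 3337
15–29: 5300 × 0.949 = 5030
30–44: 8800 × 0.953 = 8386
45+: 10800 × 0.936 + 17600 × 0.615 = 10109 + 10824 = 20933
Net migration: 30–44 + 70 → 8456; 45+ + 40 → 20973
Population now: 0–14=3337, 15–29=5030, 30–44=8456, 45+=20973
Scenario A total after 1 period: 37796
Scenario B projection —
After projecting period 1:
Births: 10800 × 0.359 = 3877
15–29: 5300 × 0.949 = 5030
30–44: 8800 × 0.953 = 8386
45+: 10800 × 0.936 + 17600 × 0.615 = 10109 + 10824 = 20933
Net migration: 30–44 + 70 → 8456; 45+ + 40 → 20973
Population now: 0–14=3877, 15–29=5030, 30–44=8456, 45+=20973
Scenario B total after 1 period: 38336
Difference B − A = 38336 − 37796 = 540

540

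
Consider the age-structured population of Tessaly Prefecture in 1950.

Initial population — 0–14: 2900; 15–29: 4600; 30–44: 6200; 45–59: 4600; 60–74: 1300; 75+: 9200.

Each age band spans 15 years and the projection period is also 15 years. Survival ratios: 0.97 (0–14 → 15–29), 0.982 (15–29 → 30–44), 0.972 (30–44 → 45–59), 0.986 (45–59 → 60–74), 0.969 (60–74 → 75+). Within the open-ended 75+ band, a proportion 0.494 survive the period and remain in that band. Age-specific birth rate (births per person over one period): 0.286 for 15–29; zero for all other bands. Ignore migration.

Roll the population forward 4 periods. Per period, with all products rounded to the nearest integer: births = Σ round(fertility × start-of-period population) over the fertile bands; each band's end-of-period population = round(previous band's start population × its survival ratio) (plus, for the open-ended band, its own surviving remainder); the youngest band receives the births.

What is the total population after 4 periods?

Period 1.
Births: 4600 × 0.286 = 1316
15–29: 2900 × 0.97 = 2813
30–44: 4600 × 0.982 = 4517
45–59: 6200 × 0.972 = 6026
60–74: 4600 × 0.986 = 4536
75+: 1300 × 0.969 + 9200 × 0.494 = 1260 + 4545 = 5805
End of period: [1316, 2813, 4517, 6026, 4536, 5805]
Period 2.
Births: 2813 × 0.286 = 805
15–29: 1316 × 0.97 = 1277
30–44: 2813 × 0.982 = 2762
45–59: 4517 × 0.972 = 4391
60–74: 6026 × 0.986 = 5942
75+: 4536 × 0.969 + 5805 × 0.494 = 4395 + 2868 = 7263
End of period: [805, 1277, 2762, 4391, 5942, 7263]
Period 3.
Births: 1277 × 0.286 = 365
15–29: 805 × 0.97 = 781
30–44: 1277 × 0.982 = 1254
45–59: 2762 × 0.972 = 2685
60–74: 4391 × 0.986 = 4330
75+: 5942 × 0.969 + 7263 × 0.494 = 5758 + 3588 = 9346
End of period: [365, 781, 1254, 2685, 4330, 9346]
Period 4.
Births: 781 × 0.286 = 223
15–29: 365 × 0.97 = 354
30–44: 781 × 0.982 = 767
45–59: 1254 × 0.972 = 1219
60–74: 2685 × 0.986 = 2647
75+: 4330 × 0.969 + 9346 × 0.494 = 4196 + 4617 = 8813
End of period: [223, 354, 767, 1219, 2647, 8813]
Total after period 4: 223 + 354 + 767 + 1219 + 2647 + 8813 = 14023

14023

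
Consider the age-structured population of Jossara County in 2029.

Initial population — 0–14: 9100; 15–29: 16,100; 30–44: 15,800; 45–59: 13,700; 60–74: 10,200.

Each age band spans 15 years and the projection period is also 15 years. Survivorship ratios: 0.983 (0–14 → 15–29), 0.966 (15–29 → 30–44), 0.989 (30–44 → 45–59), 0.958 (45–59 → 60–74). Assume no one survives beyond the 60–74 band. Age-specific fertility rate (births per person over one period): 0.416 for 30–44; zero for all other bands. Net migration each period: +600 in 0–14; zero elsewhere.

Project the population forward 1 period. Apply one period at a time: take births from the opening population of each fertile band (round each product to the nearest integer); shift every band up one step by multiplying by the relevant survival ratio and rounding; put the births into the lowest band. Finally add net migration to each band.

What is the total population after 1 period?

(Groups numbered youngest = 1 to oldest = 5.)
Period 1.
Births: 15800 * 0.416 = 6573
Group 2: 9100 * 0.983 = 8945
Group 3: 16100 * 0.966 = 15553
Group 4: 15800 * 0.989 = 15626
Group 5: 13700 * 0.958 = 13125
Net migration: Group 1 + 600 → 7173
→ [7173, 8945, 15553, 15626, 13125]
Total after period 1: 7173 + 8945 + 15553 + 15626 + 13125 = 60422

60422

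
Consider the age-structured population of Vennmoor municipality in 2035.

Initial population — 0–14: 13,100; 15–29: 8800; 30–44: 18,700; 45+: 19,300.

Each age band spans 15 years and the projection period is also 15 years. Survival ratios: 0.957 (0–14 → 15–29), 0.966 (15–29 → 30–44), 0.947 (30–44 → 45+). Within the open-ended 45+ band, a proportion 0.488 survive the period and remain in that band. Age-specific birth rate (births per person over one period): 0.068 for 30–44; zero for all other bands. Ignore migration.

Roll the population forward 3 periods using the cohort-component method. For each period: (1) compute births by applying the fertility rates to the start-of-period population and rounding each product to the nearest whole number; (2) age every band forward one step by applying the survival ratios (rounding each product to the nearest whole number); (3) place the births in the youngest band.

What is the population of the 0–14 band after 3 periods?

824

— Period 1 —
Births: 18700 × 0.068 = 1272
15–29: 13100 × 0.957 = 12537
30–44: 8800 × 0.966 = 8501
45+: 18700 × 0.947 + 19300 × 0.488 = 17709 + 9418 = 27127
End of period: [1272, 12537, 8501, 27127]
— Period 2 —
Births: 8501 × 0.068 = 578
15–29: 1272 × 0.957 = 1217
30–44: 12537 × 0.966 = 12111
45+: 8501 × 0.947 + 27127 × 0.488 = 8050 + 13238 = 21288
End of period: [578, 1217, 12111, 21288]
— Period 3 —
Births: 12111 × 0.068 = 824
15–29: 578 × 0.957 = 553
30–44: 1217 × 0.966 = 1176
45+: 12111 × 0.947 + 21288 × 0.488 = 11469 + 10389 = 21858
End of period: [824, 553, 1176, 21858]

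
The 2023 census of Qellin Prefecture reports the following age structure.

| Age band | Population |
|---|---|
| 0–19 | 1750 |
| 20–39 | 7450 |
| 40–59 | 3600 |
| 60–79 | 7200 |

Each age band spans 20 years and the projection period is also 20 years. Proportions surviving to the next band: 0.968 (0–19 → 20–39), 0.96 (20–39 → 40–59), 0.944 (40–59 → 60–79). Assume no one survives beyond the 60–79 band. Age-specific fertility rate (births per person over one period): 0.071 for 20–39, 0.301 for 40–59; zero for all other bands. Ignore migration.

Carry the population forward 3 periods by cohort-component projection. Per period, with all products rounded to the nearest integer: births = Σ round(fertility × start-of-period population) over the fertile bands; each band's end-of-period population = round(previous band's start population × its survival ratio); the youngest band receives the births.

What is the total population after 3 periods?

Call the groups 1 to 4, youngest first.
Period 1.
Births: 7450 * 0.071 = 529 ; 3600 * 0.301 = 1084 — total 1613
Group 2: 1750 * 0.968 = 1694
Group 3: 7450 * 0.96 = 7152
Group 4: 3600 * 0.944 = 3398
Population now: 0–19=1613, 20–39=1694, 40–59=7152, 60–79=3398
Period 2.
Births: 1694 * 0.071 = 120 ; 7152 * 0.301 = 2153 — total 2273
Group 2: 1613 * 0.968 = 1561
Group 3: 1694 * 0.96 = 1626
Group 4: 7152 * 0.944 = 6751
Population now: 0–19=2273, 20–39=1561, 40–59=1626, 60–79=6751
Period 3.
Births: 1561 * 0.071 = 111 ; 1626 * 0.301 = 489 — total 600
Group 2: 2273 * 0.968 = 2200
Group 3: 1561 * 0.96 = 1499
Group 4: 1626 * 0.944 = 1535
Population now: 0–19=600, 20–39=2200, 40–59=1499, 60–79=1535
Total after period 3: 600 + 2200 + 1499 + 1535 = 5834

5834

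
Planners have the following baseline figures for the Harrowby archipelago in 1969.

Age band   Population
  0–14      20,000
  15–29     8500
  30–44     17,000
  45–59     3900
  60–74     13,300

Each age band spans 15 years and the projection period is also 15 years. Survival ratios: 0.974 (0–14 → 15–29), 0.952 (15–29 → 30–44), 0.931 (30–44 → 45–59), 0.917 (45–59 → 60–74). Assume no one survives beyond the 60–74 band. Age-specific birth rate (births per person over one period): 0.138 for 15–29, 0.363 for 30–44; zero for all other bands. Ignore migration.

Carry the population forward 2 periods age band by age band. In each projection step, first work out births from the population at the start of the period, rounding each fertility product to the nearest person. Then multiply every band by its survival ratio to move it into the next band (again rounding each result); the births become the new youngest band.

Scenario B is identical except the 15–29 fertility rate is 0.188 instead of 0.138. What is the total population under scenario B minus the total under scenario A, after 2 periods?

Period 1:
Births: 8500 × 0.138 = 1173  |  17000 × 0.363 = 6171 → total 7344
15–29: 20000 × 0.974 = 19480
30–44: 8500 × 0.952 = 8092
45–59: 17000 × 0.931 = 15827
60–74: 3900 × 0.917 = 3576
Population now: 0–14=7344, 15–29=19480, 30–44=8092, 45–59=15827, 60–74=3576
Period 2:
Births: 19480 × 0.138 = 2688  |  8092 × 0.363 = 2937 → total 5625
15–29: 7344 × 0.974 = 7153
30–44: 19480 × 0.952 = 18545
45–59: 8092 × 0.931 = 7534
60–74: 15827 × 0.917 = 14513
Population now: 0–14=5625, 15–29=7153, 30–44=18545, 45–59=7534, 60–74=14513
Scenario A total after 2 periods: 53370
Scenario B projection —
Period 1:
Births: 8500 × 0.188 = 1598  |  17000 × 0.363 = 6171 → total 7769
15–29: 20000 × 0.974 = 19480
30–44: 8500 × 0.952 = 8092
45–59: 17000 × 0.931 = 15827
60–74: 3900 × 0.917 = 3576
Population now: 0–14=7769, 15–29=19480, 30–44=8092, 45–59=15827, 60–74=3576
Period 2:
Births: 19480 × 0.188 = 3662  |  8092 × 0.363 = 2937 → total 6599
15–29: 7769 × 0.974 = 7567
30–44: 19480 × 0.952 = 18545
45–59: 8092 × 0.931 = 7534
60–74: 15827 × 0.917 = 14513
Population now: 0–14=6599, 15–29=7567, 30–44=18545, 45–59=7534, 60–74=14513
Scenario B total after 2 periods: 54758
Difference B − A = 54758 − 53370 = 1388

1388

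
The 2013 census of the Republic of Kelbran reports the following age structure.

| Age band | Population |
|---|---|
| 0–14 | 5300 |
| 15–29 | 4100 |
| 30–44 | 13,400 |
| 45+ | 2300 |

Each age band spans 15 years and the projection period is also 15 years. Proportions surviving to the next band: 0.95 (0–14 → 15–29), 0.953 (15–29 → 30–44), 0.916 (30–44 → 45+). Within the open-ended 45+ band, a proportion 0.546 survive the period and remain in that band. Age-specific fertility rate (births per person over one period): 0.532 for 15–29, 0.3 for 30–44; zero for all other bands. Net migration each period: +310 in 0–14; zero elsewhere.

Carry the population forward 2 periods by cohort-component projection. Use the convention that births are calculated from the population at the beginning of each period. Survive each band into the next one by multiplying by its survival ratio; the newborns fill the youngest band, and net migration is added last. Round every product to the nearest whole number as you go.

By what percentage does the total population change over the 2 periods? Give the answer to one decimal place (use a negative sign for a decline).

Numbering the bands 1..4 from youngest to oldest:
Period 1.
Births: 4100 × 0.532 = 2181  |  13400 × 0.3 = 4020 — total 6201
Band 2: 5300 × 0.95 = 5035
Band 3: 4100 × 0.953 = 3907
Band 4: 13400 × 0.916 + 2300 × 0.546 = 12274 + 1256 = 13530
Net migration: Band 1 + 310 → 6511
Giving 6511 / 5035 / 3907 / 13530.
Period 2.
Births: 5035 × 0.532 = 2679  |  3907 × 0.3 = 1172 — total 3851
Band 2: 6511 × 0.95 = 6185
Band 3: 5035 × 0.953 = 4798
Band 4: 3907 × 0.916 + 13530 × 0.546 = 3579 + 7387 = 10966
Net migration: Band 1 + 310 → 4161
Giving 4161 / 6185 / 4798 / 10966.
Total: 25100 → 26110; change = 1010; percentage change = 4.0%

4.0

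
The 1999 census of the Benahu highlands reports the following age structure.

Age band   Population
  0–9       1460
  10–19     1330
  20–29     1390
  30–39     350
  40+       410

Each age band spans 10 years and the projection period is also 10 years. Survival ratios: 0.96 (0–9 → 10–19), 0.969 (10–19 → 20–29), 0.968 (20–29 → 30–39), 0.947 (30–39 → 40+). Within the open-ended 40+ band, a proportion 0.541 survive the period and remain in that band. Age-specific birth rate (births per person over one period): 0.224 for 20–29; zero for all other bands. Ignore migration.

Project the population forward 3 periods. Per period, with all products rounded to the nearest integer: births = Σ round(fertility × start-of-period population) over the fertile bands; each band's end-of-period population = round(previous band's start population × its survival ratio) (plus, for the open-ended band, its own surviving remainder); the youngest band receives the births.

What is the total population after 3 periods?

4221

— Period 1 —
Births: 1390 × 0.224 = 311
10–19: 1460 × 0.96 = 1402
20–29: 1330 × 0.969 = 1289
30–39: 1390 × 0.968 = 1346
40+: 350 × 0.947 + 410 × 0.541 = 331 + 222 = 553
Population now: 0–9=311, 10–19=1402, 20–29=1289, 30–39=1346, 40+=553
— Period 2 —
Births: 1289 × 0.224 = 289
10–19: 311 × 0.96 = 299
20–29: 1402 × 0.969 = 1359
30–39: 1289 × 0.968 = 1248
40+: 1346 × 0.947 + 553 × 0.541 = 1275 + 299 = 1574
Population now: 0–9=289, 10–19=299, 20–29=1359, 30–39=1248, 40+=1574
— Period 3 —
Births: 1359 × 0.224 = 304
10–19: 289 × 0.96 = 277
20–29: 299 × 0.969 = 290
30–39: 1359 × 0.968 = 1316
40+: 1248 × 0.947 + 1574 × 0.541 = 1182 + 852 = 2034
Population now: 0–9=304, 10–19=277, 20–29=290, 30–39=1316, 40+=2034
Total after period 3: 304 + 277 + 290 + 1316 + 2034 = 4221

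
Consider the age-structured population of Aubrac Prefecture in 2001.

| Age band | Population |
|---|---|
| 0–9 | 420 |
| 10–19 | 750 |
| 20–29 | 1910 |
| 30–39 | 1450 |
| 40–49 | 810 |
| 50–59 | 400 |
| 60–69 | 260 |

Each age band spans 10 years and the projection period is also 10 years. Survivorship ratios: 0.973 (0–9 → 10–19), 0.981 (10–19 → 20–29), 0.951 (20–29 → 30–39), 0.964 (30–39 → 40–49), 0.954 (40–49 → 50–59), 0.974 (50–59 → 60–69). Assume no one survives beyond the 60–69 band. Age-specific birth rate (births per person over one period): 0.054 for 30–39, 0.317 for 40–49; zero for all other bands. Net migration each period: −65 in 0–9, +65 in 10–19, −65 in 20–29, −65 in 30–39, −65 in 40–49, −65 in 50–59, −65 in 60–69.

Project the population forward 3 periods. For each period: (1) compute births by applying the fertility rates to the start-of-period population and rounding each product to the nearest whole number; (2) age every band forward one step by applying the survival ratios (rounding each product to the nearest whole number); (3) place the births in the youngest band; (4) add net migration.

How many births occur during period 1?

335

— Period 1 —
Births: 1450 × 0.054 = 78, 810 × 0.317 = 257 → 335
10–19: 420 × 0.973 = 409
20–29: 750 × 0.981 = 736
30–39: 1910 × 0.951 = 1816
40–49: 1450 × 0.964 = 1398
50–59: 810 × 0.954 = 773
60–69: 400 × 0.974 = 390
Net migration: 0–9 − 65 → 270; 10–19 + 65 → 474; 20–29 − 65 → 671; 30–39 − 65 → 1751; 40–49 − 65 → 1333; 50–59 − 65 → 708; 60–69 − 65 → 325
Giving 270 / 474 / 671 / 1751 / 1333 / 708 / 325.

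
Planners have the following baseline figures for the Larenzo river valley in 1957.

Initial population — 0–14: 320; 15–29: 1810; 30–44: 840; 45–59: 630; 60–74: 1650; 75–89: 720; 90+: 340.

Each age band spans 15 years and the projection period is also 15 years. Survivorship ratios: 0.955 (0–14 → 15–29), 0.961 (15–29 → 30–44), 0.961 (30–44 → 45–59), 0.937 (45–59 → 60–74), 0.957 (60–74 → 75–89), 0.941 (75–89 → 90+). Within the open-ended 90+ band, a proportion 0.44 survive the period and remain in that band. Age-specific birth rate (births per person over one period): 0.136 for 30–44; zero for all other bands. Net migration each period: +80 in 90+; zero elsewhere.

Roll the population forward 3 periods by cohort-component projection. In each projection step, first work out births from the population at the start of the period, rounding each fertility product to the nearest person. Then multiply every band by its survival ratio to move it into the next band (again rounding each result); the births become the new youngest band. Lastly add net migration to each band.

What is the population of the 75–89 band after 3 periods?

Period 1:
Births: 840 × 0.136 = 114
15–29: 320 × 0.955 = 306
30–44: 1810 × 0.961 = 1739
45–59: 840 × 0.961 = 807
60–74: 630 × 0.937 = 590
75–89: 1650 × 0.957 = 1579
90+: 720 × 0.941 + 340 × 0.44 = 678 + 150 = 828
Net migration: 90+ + 80 → 908
End of period: [114, 306, 1739, 807, 590, 1579, 908]
Period 2:
Births: 1739 × 0.136 = 237
15–29: 114 × 0.955 = 109
30–44: 306 × 0.961 = 294
45–59: 1739 × 0.961 = 1671
60–74: 807 × 0.937 = 756
75–89: 590 × 0.957 = 565
90+: 1579 × 0.941 + 908 × 0.44 = 1486 + 400 = 1886
Net migration: 90+ + 80 → 1966
End of period: [237, 109, 294, 1671, 756, 565, 1966]
Period 3:
Births: 294 × 0.136 = 40
15–29: 237 × 0.955 = 226
30–44: 109 × 0.961 = 105
45–59: 294 × 0.961 = 283
60–74: 1671 × 0.937 = 1566
75–89: 756 × 0.957 = 723
90+: 565 × 0.941 + 1966 × 0.44 = 532 + 865 = 1397
Net migration: 90+ + 80 → 1477
End of period: [40, 226, 105, 283, 1566, 723, 1477]

723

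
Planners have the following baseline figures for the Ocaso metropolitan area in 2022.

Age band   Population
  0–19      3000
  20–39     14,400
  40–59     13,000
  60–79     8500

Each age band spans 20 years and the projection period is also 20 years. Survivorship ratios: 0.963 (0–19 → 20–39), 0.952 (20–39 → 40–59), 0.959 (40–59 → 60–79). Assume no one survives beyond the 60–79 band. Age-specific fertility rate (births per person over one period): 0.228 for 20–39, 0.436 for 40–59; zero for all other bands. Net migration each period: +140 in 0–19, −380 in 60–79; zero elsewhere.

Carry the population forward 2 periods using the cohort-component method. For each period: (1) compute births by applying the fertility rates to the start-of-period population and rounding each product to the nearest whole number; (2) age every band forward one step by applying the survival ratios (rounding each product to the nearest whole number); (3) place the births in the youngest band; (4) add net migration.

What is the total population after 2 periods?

31048

[period 1]
Births: 14400 × 0.228 = 3283  |  13000 × 0.436 = 5668 → 8951
20–39: 3000 × 0.963 = 2889
40–59: 14400 × 0.952 = 13709
60–79: 13000 × 0.959 = 12467
Net migration: 0–19 + 140 → 9091; 60–79 − 380 → 12087
Population now: 0–19=9091, 20–39=2889, 40–59=13709, 60–79=12087
[period 2]
Births: 2889 × 0.228 = 659  |  13709 × 0.436 = 5977 → 6636
20–39: 9091 × 0.963 = 8755
40–59: 2889 × 0.952 = 2750
60–79: 13709 × 0.959 = 13147
Net migration: 0–19 + 140 → 6776; 60–79 − 380 → 12767
Population now: 0–19=6776, 20–39=8755, 40–59=2750, 60–79=12767
Total after period 2: 6776 + 8755 + 2750 + 12767 = 31048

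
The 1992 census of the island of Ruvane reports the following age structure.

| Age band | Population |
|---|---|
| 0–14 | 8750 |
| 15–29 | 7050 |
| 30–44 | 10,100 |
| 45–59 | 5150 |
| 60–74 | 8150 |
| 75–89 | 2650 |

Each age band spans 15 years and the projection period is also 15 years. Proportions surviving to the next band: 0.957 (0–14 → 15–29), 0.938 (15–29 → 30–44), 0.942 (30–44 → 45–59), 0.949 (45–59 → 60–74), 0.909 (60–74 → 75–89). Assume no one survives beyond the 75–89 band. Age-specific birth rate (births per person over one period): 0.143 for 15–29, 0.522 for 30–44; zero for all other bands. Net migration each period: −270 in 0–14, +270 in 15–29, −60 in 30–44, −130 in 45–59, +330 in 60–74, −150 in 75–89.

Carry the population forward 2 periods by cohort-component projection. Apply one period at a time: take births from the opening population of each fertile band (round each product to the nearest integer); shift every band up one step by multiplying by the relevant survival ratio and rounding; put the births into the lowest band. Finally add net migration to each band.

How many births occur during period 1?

— Period 1 —
Births: 7050 × 0.143 = 1008 ; 10100 × 0.522 = 5272 → total 6280
15–29: 8750 × 0.957 = 8374
30–44: 7050 × 0.938 = 6613
45–59: 10100 × 0.942 = 9514
60–74: 5150 × 0.949 = 4887
75–89: 8150 × 0.909 = 7408
Net migration: 0–14 − 270 → 6010; 15–29 + 270 → 8644; 30–44 − 60 → 6553; 45–59 − 130 → 9384; 60–74 + 330 → 5217; 75–89 − 150 → 7258
Population now: 0–14=6010, 15–29=8644, 30–44=6553, 45–59=9384, 60–74=5217, 75–89=7258

6280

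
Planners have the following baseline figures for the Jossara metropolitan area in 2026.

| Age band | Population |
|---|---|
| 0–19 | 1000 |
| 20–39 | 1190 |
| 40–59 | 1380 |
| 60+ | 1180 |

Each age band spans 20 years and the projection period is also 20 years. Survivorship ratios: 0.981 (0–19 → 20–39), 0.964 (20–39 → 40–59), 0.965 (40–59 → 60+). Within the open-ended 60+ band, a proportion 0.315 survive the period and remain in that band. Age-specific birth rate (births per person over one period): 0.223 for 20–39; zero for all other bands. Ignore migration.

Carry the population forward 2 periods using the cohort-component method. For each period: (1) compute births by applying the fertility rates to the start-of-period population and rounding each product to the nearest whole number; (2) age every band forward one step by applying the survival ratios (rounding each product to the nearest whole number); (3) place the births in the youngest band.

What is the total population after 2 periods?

3069

After projecting period 1:
Births: 1190 * 0.223 = 265
20–39: 1000 * 0.981 = 981
40–59: 1190 * 0.964 = 1147
60+: 1380 * 0.965 + 1180 * 0.315 = 1332 + 372 = 1704
End of period: [265, 981, 1147, 1704]
After projecting period 2:
Births: 981 * 0.223 = 219
20–39: 265 * 0.981 = 260
40–59: 981 * 0.964 = 946
60+: 1147 * 0.965 + 1704 * 0.315 = 1107 + 537 = 1644
End of period: [219, 260, 946, 1644]
Total after period 2: 219 + 260 + 946 + 1644 = 3069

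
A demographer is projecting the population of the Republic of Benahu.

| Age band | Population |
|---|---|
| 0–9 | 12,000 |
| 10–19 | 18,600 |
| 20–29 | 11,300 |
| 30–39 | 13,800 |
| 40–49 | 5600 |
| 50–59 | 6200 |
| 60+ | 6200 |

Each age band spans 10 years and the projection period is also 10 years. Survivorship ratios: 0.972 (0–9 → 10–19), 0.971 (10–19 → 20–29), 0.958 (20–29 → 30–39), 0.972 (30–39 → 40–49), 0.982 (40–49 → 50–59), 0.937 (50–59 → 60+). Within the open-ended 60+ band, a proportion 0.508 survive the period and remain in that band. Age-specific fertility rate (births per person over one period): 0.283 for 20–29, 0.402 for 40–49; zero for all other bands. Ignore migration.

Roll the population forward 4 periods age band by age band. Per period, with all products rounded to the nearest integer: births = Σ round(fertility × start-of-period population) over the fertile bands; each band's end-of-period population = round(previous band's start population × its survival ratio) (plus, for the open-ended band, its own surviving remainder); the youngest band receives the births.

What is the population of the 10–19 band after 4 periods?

7227

Call the bands 1 to 7, youngest first.
Period 1.
Births: 11300 * 0.283 = 3198  |  5600 * 0.402 = 2251 → 5449
Band 2: 12000 * 0.972 = 11664
Band 3: 18600 * 0.971 = 18061
Band 4: 11300 * 0.958 = 10825
Band 5: 13800 * 0.972 = 13414
Band 6: 5600 * 0.982 = 5499
Band 7: 6200 * 0.937 + 6200 * 0.508 = 5809 + 3150 = 8959
Giving 5449 / 11664 / 18061 / 10825 / 13414 / 5499 / 8959.
Period 2.
Births: 18061 * 0.283 = 5111  |  13414 * 0.402 = 5392 → 10503
Band 2: 5449 * 0.972 = 5296
Band 3: 11664 * 0.971 = 11326
Band 4: 18061 * 0.958 = 17302
Band 5: 10825 * 0.972 = 10522
Band 6: 13414 * 0.982 = 13173
Band 7: 5499 * 0.937 + 8959 * 0.508 = 5153 + 4551 = 9704
Giving 10503 / 5296 / 11326 / 17302 / 10522 / 13173 / 9704.
Period 3.
Births: 11326 * 0.283 = 3205  |  10522 * 0.402 = 4230 → 7435
Band 2: 10503 * 0.972 = 10209
Band 3: 5296 * 0.971 = 5142
Band 4: 11326 * 0.958 = 10850
Band 5: 17302 * 0.972 = 16818
Band 6: 10522 * 0.982 = 10333
Band 7: 13173 * 0.937 + 9704 * 0.508 = 12343 + 4930 = 17273
Giving 7435 / 10209 / 5142 / 10850 / 16818 / 10333 / 17273.
Period 4.
Births: 5142 * 0.283 = 1455  |  16818 * 0.402 = 6761 → 8216
Band 2: 7435 * 0.972 = 7227
Band 3: 10209 * 0.971 = 9913
Band 4: 5142 * 0.958 = 4926
Band 5: 10850 * 0.972 = 10546
Band 6: 16818 * 0.982 = 16515
Band 7: 10333 * 0.937 + 17273 * 0.508 = 9682 + 8775 = 18457
Giving 8216 / 7227 / 9913 / 4926 / 10546 / 16515 / 18457.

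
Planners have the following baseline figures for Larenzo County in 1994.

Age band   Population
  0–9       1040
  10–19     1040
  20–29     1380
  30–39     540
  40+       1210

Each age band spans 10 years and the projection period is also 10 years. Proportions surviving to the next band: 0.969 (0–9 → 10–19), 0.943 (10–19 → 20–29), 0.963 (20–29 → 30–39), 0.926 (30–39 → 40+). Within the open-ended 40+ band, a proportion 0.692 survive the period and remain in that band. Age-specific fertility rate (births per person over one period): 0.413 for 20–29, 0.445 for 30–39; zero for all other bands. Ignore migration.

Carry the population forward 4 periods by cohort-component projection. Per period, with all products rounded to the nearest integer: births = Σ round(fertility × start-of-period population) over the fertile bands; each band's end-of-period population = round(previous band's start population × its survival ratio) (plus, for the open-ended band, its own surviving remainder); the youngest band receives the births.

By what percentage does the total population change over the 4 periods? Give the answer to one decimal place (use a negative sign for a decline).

7.7

Period 1:
Births: 1380 * 0.413 = 570 ; 540 * 0.445 = 240 ⇒ total 810
10–19: 1040 * 0.969 = 1008
20–29: 1040 * 0.943 = 981
30–39: 1380 * 0.963 = 1329
40+: 540 * 0.926 + 1210 * 0.692 = 500 + 837 = 1337
→ [810, 1008, 981, 1329, 1337]
Period 2:
Births: 981 * 0.413 = 405 ; 1329 * 0.445 = 591 ⇒ total 996
10–19: 810 * 0.969 = 785
20–29: 1008 * 0.943 = 951
30–39: 981 * 0.963 = 945
40+: 1329 * 0.926 + 1337 * 0.692 = 1231 + 925 = 2156
→ [996, 785, 951, 945, 2156]
Period 3:
Births: 951 * 0.413 = 393 ; 945 * 0.445 = 421 ⇒ total 814
10–19: 996 * 0.969 = 965
20–29: 785 * 0.943 = 740
30–39: 951 * 0.963 = 916
40+: 945 * 0.926 + 2156 * 0.692 = 875 + 1492 = 2367
→ [814, 965, 740, 916, 2367]
Period 4:
Births: 740 * 0.413 = 306 ; 916 * 0.445 = 408 ⇒ total 714
10–19: 814 * 0.969 = 789
20–29: 965 * 0.943 = 910
30–39: 740 * 0.963 = 713
40+: 916 * 0.926 + 2367 * 0.692 = 848 + 1638 = 2486
→ [714, 789, 910, 713, 2486]
Total: 5210 → 5612; change = 402; percentage change = 7.7%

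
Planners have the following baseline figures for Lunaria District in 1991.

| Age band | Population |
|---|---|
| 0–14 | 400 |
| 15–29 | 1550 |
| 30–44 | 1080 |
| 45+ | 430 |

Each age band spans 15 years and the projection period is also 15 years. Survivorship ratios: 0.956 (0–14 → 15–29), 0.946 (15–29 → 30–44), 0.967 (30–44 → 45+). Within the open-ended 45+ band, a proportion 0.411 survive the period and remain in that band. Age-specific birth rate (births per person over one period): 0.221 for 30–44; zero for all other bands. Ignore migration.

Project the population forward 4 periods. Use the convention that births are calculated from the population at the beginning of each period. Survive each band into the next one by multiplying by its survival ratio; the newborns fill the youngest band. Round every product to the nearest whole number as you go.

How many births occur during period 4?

Let group 1 be 0–14 through group 4 = 45+.
[period 1]
Births: 1080 × 0.221 = 239
Group 2: 400 × 0.956 = 382
Group 3: 1550 × 0.946 = 1466
Group 4: 1080 × 0.967 + 430 × 0.411 = 1044 + 177 = 1221
End of period: [239, 382, 1466, 1221]
[period 2]
Births: 1466 × 0.221 = 324
Group 2: 239 × 0.956 = 228
Group 3: 382 × 0.946 = 361
Group 4: 1466 × 0.967 + 1221 × 0.411 = 1418 + 502 = 1920
End of period: [324, 228, 361, 1920]
[period 3]
Births: 361 × 0.221 = 80
Group 2: 324 × 0.956 = 310
Group 3: 228 × 0.946 = 216
Group 4: 361 × 0.967 + 1920 × 0.411 = 349 + 789 = 1138
End of period: [80, 310, 216, 1138]
[period 4]
Births: 216 × 0.221 = 48
Group 2: 80 × 0.956 = 76
Group 3: 310 × 0.946 = 293
Group 4: 216 × 0.967 + 1138 × 0.411 = 209 + 468 = 677
End of period: [48, 76, 293, 677]

48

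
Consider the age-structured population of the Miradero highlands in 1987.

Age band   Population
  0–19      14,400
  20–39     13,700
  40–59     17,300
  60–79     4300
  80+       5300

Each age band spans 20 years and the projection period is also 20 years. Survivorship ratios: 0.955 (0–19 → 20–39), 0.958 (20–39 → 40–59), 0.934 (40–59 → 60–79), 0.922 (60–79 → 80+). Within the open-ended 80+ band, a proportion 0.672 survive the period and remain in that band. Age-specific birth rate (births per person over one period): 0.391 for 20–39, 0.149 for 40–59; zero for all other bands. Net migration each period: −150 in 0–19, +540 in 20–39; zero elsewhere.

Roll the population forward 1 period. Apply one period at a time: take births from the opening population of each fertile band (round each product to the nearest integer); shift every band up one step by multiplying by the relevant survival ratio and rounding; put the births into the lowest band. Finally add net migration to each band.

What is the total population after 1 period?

— Period 1 —
Births: 13700 × 0.391 = 5357, 17300 × 0.149 = 2578 ⇒ total 7935
20–39: 14400 × 0.955 = 13752
40–59: 13700 × 0.958 = 13125
60–79: 17300 × 0.934 = 16158
80+: 4300 × 0.922 + 5300 × 0.672 = 3965 + 3562 = 7527
Net migration: 0–19 − 150 → 7785; 20–39 + 540 → 14292
Population now: 0–19=7785, 20–39=14292, 40–59=13125, 60–79=16158, 80+=7527
Total after period 1: 7785 + 14292 + 13125 + 16158 + 7527 = 58887

58887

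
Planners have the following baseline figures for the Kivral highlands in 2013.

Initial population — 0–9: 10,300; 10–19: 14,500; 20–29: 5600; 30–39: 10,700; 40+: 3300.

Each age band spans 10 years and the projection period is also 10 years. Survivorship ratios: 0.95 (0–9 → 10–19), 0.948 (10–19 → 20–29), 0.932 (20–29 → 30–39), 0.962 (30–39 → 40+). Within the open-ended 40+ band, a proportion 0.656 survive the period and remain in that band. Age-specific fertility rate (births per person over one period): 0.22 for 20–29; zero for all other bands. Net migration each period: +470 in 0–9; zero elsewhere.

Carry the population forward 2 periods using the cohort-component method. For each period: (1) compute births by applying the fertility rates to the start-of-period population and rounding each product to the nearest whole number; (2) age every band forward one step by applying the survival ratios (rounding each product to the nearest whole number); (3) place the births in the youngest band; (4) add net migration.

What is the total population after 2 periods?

40391

— Period 1 —
Births: 5600 * 0.22 = 1232
10–19: 10300 * 0.95 = 9785
20–29: 14500 * 0.948 = 13746
30–39: 5600 * 0.932 = 5219
40+: 10700 * 0.962 + 3300 * 0.656 = 10293 + 2165 = 12458
Net migration: 0–9 + 470 → 1702
Population now: 0–9=1702, 10–19=9785, 20–29=13746, 30–39=5219, 40+=12458
— Period 2 —
Births: 13746 * 0.22 = 3024
10–19: 1702 * 0.95 = 1617
20–29: 9785 * 0.948 = 9276
30–39: 13746 * 0.932 = 12811
40+: 5219 * 0.962 + 12458 * 0.656 = 5021 + 8172 = 13193
Net migration: 0–9 + 470 → 3494
Population now: 0–9=3494, 10–19=1617, 20–29=9276, 30–39=12811, 40+=13193
Total after period 2: 3494 + 1617 + 9276 + 12811 + 13193 = 40391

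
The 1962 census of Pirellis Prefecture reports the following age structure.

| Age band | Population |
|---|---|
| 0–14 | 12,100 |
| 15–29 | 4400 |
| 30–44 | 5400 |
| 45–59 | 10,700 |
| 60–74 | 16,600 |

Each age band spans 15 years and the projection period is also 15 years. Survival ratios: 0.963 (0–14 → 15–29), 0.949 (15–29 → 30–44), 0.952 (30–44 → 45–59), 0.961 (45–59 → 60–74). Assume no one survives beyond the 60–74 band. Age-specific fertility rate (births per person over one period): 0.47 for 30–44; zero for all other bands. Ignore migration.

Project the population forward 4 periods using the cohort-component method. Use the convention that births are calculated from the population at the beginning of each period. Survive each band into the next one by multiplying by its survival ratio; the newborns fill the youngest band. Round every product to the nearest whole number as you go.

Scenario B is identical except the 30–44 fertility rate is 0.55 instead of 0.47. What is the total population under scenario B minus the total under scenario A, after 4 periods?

(Bands numbered youngest = 1 to oldest = 5.)
Period 1.
Births: 5400 × 0.47 = 2538
Band 2: 12100 × 0.963 = 11652
Band 3: 4400 × 0.949 = 4176
Band 4: 5400 × 0.952 = 5141
Band 5: 10700 × 0.961 = 10283
→ [2538, 11652, 4176, 5141, 10283]
Period 2.
Births: 4176 × 0.47 = 1963
Band 2: 2538 × 0.963 = 2444
Band 3: 11652 × 0.949 = 11058
Band 4: 4176 × 0.952 = 3976
Band 5: 5141 × 0.961 = 4941
→ [1963, 2444, 11058, 3976, 4941]
Period 3.
Births: 11058 × 0.47 = 5197
Band 2: 1963 × 0.963 = 1890
Band 3: 2444 × 0.949 = 2319
Band 4: 11058 × 0.952 = 10527
Band 5: 3976 × 0.961 = 3821
→ [5197, 1890, 2319, 10527, 3821]
Period 4.
Births: 2319 × 0.47 = 1090
Band 2: 5197 × 0.963 = 5005
Band 3: 1890 × 0.949 = 1794
Band 4: 2319 × 0.952 = 2208
Band 5: 10527 × 0.961 = 10116
→ [1090, 5005, 1794, 2208, 10116]
Scenario A total after 4 periods: 20213
Scenario B projection —
Period 1.
Births: 5400 × 0.55 = 2970
Band 2: 12100 × 0.963 = 11652
Band 3: 4400 × 0.949 = 4176
Band 4: 5400 × 0.952 = 5141
Band 5: 10700 × 0.961 = 10283
→ [2970, 11652, 4176, 5141, 10283]
Period 2.
Births: 4176 × 0.55 = 2297
Band 2: 2970 × 0.963 = 2860
Band 3: 11652 × 0.949 = 11058
Band 4: 4176 × 0.952 = 3976
Band 5: 5141 × 0.961 = 4941
→ [2297, 2860, 11058, 3976, 4941]
Period 3.
Births: 11058 × 0.55 = 6082
Band 2: 2297 × 0.963 = 2212
Band 3: 2860 × 0.949 = 2714
Band 4: 11058 × 0.952 = 10527
Band 5: 3976 × 0.961 = 3821
→ [6082, 2212, 2714, 10527, 3821]
Period 4.
Births: 2714 × 0.55 = 1493
Band 2: 6082 × 0.963 = 5857
Band 3: 2212 × 0.949 = 2099
Band 4: 2714 × 0.952 = 2584
Band 5: 10527 × 0.961 = 10116
→ [1493, 5857, 2099, 2584, 10116]
Scenario B total after 4 periods: 22149
Difference B − A = 22149 − 20213 = 1936

1936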